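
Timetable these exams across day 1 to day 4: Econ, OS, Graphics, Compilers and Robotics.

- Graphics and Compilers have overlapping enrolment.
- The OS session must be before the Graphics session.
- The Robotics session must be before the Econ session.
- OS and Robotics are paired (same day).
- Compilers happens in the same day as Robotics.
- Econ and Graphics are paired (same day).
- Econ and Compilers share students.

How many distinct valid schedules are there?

6

Splitting on Econ: it can be day 2 (1), day 3 (2), day 4 (3). Listing each branch's schedules as (OS, Graphics, Compilers, Robotics) by day number:
Econ=day 2: (1,2,1,1) — 1.
Econ=day 3: (1,3,1,1) (2,3,2,2) — 2.
Econ=day 4: (1,4,1,1) (2,4,2,2) (3,4,3,3) — 3.
Summing: 1 + 2 + 3 = 6.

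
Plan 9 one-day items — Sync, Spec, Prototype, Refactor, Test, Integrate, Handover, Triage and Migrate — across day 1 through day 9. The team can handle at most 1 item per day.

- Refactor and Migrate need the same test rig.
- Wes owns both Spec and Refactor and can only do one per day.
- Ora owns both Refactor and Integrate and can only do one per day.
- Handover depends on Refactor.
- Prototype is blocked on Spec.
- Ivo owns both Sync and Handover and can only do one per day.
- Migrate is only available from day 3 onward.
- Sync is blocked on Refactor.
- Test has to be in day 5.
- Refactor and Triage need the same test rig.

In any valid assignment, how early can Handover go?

Precedence pushes Handover to at least day 2.
Handover at day 2 is achievable: Sync=day 4, Handover=day 2, Triage=day 9, Test=day 5, Prototype=day 7, Integrate=day 8, Migrate=day 3, Spec=day 6, Refactor=day 1.

day 2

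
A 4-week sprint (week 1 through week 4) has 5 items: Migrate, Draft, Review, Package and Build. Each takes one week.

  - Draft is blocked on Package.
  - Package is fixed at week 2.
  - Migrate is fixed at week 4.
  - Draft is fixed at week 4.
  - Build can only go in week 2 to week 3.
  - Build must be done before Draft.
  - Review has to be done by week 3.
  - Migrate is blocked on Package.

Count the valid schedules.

Splitting on Review: it can be week 1 (2), week 2 (2), week 3 (2). Listing each branch's schedules as (Migrate, Draft, Package, Build) by week number:
Review=week 1: (4,4,2,2) (4,4,2,3) — 2.
Review=week 2: (4,4,2,2) (4,4,2,3) — 2.
Review=week 3: (4,4,2,2) (4,4,2,3) — 2.
Summing: 2 + 2 + 2 = 6.

6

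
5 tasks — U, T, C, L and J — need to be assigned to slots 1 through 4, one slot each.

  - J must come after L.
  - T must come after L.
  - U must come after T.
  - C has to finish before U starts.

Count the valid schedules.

30

Splitting on U: it can be 3 (6), 4 (24). Listing each branch's schedules as (T, C, L, J):
U=3: (2,1,1,2) (2,1,1,3) (2,1,1,4) (2,2,1,2) (2,2,1,3) (2,2,1,4) — 6.
U=4: (2,1,1,2) (2,1,1,3) (2,1,1,4) (2,2,1,2) (2,2,1,3) (2,2,1,4) (2,3,1,2) (2,3,1,3) (2,3,1,4) (3,1,1,2) (3,1,1,3) (3,1,1,4) (3,1,2,3) (3,1,2,4) (3,2,1,2) (3,2,1,3) (3,2,1,4) (3,2,2,3) (3,2,2,4) (3,3,1,2) (3,3,1,3) (3,3,1,4) (3,3,2,3) (3,3,2,4) — 24.
Summing: 6 + 24 = 30.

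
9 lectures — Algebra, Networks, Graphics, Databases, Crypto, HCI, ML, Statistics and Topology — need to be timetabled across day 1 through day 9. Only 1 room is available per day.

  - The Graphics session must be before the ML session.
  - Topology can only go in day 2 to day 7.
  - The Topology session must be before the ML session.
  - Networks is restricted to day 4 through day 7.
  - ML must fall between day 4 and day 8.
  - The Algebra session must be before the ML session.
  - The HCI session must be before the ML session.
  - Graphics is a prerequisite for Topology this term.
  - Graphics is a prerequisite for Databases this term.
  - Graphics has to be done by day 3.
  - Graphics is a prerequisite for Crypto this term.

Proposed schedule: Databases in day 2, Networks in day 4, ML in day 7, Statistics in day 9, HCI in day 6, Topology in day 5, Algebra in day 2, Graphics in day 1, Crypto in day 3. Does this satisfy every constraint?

Invalid. Only 1 room is available per day.

The Algebra session must be before the ML session — holds.
Networks is restricted to day 4 through day 7 — holds.
ML must fall between day 4 and day 8 — holds.
Graphics has to be done by day 3 — holds.
The Topology session must be before the ML session — holds.
Graphics is a prerequisite for Crypto this term — holds.
The Graphics session must be before the ML session — holds.
Graphics is a prerequisite for Databases this term — holds.
Graphics is a prerequisite for Topology this term — holds.
Topology can only go in day 2 to day 7 — holds.
The HCI session must be before the ML session — holds.
Only 1 room is available per day — violated.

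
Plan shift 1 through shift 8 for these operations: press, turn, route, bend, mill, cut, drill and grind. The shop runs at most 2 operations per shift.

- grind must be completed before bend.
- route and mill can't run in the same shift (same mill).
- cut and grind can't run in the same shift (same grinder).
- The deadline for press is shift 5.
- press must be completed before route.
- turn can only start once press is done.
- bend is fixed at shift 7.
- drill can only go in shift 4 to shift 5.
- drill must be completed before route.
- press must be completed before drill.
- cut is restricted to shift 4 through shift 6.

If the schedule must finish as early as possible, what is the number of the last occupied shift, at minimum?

shift 7

The precedence chain requires at least 3 distinct shifts.
With at most 2 per shift and 8 operations, at least 4 shifts are needed.
bend can't be placed before shift 7, so the schedule must run through at least shift 7.
7 works (last occupied shift: shift 7): for example press -> shift 1, route -> shift 5, grind -> shift 1, mill -> shift 2, cut -> shift 4, drill -> shift 4, turn -> shift 2, bend -> shift 7.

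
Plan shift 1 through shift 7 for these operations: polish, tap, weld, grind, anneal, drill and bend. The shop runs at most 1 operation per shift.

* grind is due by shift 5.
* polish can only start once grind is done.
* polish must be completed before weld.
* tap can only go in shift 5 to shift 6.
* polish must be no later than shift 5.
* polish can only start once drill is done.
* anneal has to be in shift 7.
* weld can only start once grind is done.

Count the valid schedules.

20

Splitting on polish: it can be shift 3 (8), shift 4 (12). Listing each branch's schedules as (tap, weld, grind, anneal, drill, bend) by shift number:
polish=shift 3: (5,4,1,7,2,6) (5,4,2,7,1,6) (5,6,1,7,2,4) (5,6,2,7,1,4) (6,4,1,7,2,5) (6,4,2,7,1,5) (6,5,1,7,2,4) (6,5,2,7,1,4) — 8.
polish=shift 4: (5,6,1,7,2,3) (5,6,1,7,3,2) (5,6,2,7,1,3) (5,6,2,7,3,1) (5,6,3,7,1,2) (5,6,3,7,2,1) (6,5,1,7,2,3) (6,5,1,7,3,2) (6,5,2,7,1,3) (6,5,2,7,3,1) (6,5,3,7,1,2) (6,5,3,7,2,1) — 12.
Summing: 8 + 12 = 20.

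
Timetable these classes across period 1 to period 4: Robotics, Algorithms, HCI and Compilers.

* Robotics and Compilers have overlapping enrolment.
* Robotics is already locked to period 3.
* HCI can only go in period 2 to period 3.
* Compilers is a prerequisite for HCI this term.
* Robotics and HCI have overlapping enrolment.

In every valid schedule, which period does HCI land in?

HCI's window is period 2–period 3.
Robotics is fixed at period 3, and HCI can't share a period with Robotics.
So HCI must be period 2.

period 2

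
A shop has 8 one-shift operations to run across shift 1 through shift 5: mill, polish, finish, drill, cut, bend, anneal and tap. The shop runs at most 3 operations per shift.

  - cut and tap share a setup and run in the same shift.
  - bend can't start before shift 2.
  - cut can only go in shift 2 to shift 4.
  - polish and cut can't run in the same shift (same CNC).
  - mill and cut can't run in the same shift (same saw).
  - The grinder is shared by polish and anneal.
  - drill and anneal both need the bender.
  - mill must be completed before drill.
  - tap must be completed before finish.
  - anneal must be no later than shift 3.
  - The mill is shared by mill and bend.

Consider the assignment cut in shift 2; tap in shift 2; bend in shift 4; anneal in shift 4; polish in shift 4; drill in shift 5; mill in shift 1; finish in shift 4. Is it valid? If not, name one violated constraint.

Invalid. anneal must be no later than shift 3.

mill and cut can't run in the same shift (same saw) — holds.
The mill is shared by mill and bend — holds.
cut and tap share a setup and run in the same shift — holds.
bend can't start before shift 2 — holds.
drill and anneal both need the bender — holds.
The grinder is shared by polish and anneal — violated.
polish and cut can't run in the same shift (same CNC) — holds.
mill must be completed before drill — holds.
anneal must be no later than shift 3 — violated.
tap must be completed before finish — holds.
The shop runs at most 3 operations per shift — violated.
cut can only go in shift 2 to shift 4 — holds.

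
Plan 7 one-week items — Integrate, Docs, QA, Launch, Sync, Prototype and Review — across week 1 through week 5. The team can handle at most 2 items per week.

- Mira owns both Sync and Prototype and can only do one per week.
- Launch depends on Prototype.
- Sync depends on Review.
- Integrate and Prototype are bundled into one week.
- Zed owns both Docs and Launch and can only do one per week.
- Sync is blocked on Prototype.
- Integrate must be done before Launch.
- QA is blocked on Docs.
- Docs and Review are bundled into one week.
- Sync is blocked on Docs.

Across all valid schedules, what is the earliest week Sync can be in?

Precedence pushes Sync to at least week 2.
Sync at week 3 is achievable: Prototype in week 2, Docs in week 1, QA in week 4, Review in week 1, Launch in week 3, Sync in week 3, Integrate in week 2.
Nothing earlier works — the conflict and capacity constraints rule out every week before week 3.

week 3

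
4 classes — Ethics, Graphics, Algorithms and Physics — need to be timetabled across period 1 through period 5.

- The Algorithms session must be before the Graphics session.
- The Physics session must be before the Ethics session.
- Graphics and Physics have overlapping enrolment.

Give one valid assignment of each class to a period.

Algorithms=period 1; Ethics=period 2; Physics=period 1; Graphics=period 2

Checking: Physics(period 1) before Ethics(period 2); Algorithms(period 1) before Graphics(period 2); Graphics(period 2) != Physics(period 1).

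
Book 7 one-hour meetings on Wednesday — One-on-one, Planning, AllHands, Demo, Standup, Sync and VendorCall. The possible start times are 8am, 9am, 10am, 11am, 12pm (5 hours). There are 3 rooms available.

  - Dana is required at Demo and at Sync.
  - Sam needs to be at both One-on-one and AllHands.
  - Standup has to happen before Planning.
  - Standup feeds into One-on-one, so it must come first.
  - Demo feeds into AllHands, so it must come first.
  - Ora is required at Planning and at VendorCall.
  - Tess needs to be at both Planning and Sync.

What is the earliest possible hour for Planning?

Precedence pushes Planning to at least 9am.
Planning at 9am is achievable: One-on-one in 9am, AllHands in 10am, Demo in 8am, VendorCall in 8am, Standup in 8am, Planning in 9am, Sync in 10am.

9am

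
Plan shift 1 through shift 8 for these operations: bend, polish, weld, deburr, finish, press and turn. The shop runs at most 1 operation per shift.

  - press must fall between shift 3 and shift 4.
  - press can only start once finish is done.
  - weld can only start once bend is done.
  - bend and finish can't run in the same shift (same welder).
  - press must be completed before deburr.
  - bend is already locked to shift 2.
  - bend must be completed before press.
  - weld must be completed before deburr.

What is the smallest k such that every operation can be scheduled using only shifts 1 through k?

The precedence chain requires at least 3 distinct shifts.
With at most 1 per shift and 7 operations, at least 7 shifts are needed.
Propagating the time windows through the other constraints, deburr can't land before shift 4, so the schedule must run through at least shift 4.
7 works (last occupied shift: shift 7): for example turn in shift 7; press in shift 3; polish in shift 6; finish in shift 1; bend in shift 2; weld in shift 4; deburr in shift 5.

7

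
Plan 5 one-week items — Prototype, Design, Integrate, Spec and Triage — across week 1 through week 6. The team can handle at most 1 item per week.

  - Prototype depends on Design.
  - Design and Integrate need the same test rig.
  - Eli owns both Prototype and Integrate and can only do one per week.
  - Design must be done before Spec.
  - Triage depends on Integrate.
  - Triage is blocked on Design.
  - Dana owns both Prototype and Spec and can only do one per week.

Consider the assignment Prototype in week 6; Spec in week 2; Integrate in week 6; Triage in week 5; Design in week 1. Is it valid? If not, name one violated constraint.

Invalid. Eli owns both Prototype and Integrate and can only do one per week.

Prototype depends on Design — holds.
The team can handle at most 1 item per week — violated.
Dana owns both Prototype and Spec and can only do one per week — holds.
Eli owns both Prototype and Integrate and can only do one per week — violated.
Triage is blocked on Design — holds.
Design and Integrate need the same test rig — holds.
Triage depends on Integrate — violated.
Design must be done before Spec — holds.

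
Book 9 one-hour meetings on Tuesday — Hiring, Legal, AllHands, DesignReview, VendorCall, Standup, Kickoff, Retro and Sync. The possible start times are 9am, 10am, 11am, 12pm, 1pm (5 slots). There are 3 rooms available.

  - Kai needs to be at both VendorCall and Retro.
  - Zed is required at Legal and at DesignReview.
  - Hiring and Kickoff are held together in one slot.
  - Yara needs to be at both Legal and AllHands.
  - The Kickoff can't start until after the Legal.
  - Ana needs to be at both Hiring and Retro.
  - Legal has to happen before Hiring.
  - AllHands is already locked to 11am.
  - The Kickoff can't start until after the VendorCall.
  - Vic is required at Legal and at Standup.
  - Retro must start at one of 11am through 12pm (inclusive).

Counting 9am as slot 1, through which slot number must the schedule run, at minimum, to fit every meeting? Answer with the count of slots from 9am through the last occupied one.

3 slots

The precedence chain requires at least 2 distinct slots.
With at most 3 per slot and 9 meetings, at least 3 slots are needed.
AllHands can't be placed before 11am — that is slot 3 counting from 9am — so the schedule must run through at least 3 slots.
3 works (last occupied slot: 11am): for example Sync -> 9am; Standup -> 11am; Legal -> 9am; Kickoff -> 10am; DesignReview -> 10am; Hiring -> 10am; AllHands -> 11am; VendorCall -> 9am; Retro -> 11am.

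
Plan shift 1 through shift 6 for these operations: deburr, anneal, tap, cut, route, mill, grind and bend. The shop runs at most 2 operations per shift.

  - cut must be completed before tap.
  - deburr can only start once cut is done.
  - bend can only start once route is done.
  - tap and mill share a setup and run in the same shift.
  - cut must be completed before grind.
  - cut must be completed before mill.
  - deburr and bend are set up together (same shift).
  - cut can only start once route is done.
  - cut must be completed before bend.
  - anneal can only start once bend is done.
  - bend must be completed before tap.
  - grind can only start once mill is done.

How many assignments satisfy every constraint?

9

Splitting on deburr: it can be shift 3 (6), shift 4 (3). Listing each branch's schedules as (anneal, tap, cut, route, mill, grind, bend) by shift number:
deburr=shift 3: (4,5,2,1,5,6,3) (5,4,2,1,4,5,3) (5,4,2,1,4,6,3) (6,4,2,1,4,5,3) (6,4,2,1,4,6,3) (6,5,2,1,5,6,3) — 6.
deburr=shift 4: (6,5,2,1,5,6,4) (6,5,3,1,5,6,4) (6,5,3,2,5,6,4) — 3.
Summing: 6 + 3 = 9.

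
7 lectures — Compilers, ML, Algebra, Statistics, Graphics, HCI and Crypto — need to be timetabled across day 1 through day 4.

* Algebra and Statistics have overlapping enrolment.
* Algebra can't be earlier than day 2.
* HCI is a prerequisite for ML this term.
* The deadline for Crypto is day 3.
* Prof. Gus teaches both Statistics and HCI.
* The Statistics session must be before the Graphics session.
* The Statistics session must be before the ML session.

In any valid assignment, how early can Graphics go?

Precedence pushes Graphics to at least day 2.
Graphics at day 2 is achievable: Statistics in day 1, Compilers in day 1, Crypto in day 1, ML in day 3, Algebra in day 2, HCI in day 2, Graphics in day 2.

day 2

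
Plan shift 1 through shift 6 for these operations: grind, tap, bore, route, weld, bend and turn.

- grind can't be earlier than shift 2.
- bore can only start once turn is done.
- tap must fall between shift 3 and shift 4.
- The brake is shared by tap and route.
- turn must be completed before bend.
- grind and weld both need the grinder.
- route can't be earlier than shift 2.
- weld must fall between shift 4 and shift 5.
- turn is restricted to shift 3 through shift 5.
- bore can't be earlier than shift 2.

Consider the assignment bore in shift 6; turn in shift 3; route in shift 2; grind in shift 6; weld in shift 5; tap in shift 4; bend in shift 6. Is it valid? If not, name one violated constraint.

grind can't be earlier than shift 2 — holds.
bore can only start once turn is done — holds.
route can't be earlier than shift 2 — holds.
tap must fall between shift 3 and shift 4 — holds.
turn must be completed before bend — holds.
bore can't be earlier than shift 2 — holds.
grind and weld both need the grinder — holds.
turn is restricted to shift 3 through shift 5 — holds.
The brake is shared by tap and route — holds.
weld must fall between shift 4 and shift 5 — holds.

Yes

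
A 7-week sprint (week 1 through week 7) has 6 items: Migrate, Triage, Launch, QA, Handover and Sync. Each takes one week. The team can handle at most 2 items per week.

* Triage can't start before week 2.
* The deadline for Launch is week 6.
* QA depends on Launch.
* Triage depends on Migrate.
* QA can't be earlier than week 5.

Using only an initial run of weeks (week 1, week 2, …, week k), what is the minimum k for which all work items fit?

5 weeks

The precedence chain requires at least 2 distinct weeks.
With at most 2 per week and 6 work items, at least 3 weeks are needed.
QA can't be placed before week 5, so the schedule must run through at least week 5.
5 works (last occupied week: week 5): for example Handover in week 2, Triage in week 2, Sync in week 3, QA in week 5, Migrate in week 1, Launch in week 1.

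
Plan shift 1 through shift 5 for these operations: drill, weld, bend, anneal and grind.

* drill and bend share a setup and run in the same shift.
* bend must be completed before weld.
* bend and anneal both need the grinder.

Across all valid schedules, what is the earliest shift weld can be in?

Precedence pushes weld to at least shift 2.
weld at shift 2 is achievable: drill -> shift 1; grind -> shift 1; weld -> shift 2; anneal -> shift 2; bend -> shift 1.

shift 2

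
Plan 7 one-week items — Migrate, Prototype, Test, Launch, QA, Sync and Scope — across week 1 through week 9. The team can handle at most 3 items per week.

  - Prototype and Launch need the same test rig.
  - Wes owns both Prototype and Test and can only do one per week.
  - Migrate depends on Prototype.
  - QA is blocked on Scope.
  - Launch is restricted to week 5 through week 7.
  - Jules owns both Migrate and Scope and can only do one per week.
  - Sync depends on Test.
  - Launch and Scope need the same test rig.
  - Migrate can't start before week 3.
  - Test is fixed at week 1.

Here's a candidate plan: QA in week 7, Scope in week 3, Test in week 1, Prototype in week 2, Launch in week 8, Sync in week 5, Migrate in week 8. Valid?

No — it violates: Launch is restricted to week 5 through week 7

Wes owns both Prototype and Test and can only do one per week — holds.
The team can handle at most 3 items per week — holds.
Prototype and Launch need the same test rig — holds.
Launch and Scope need the same test rig — holds.
Launch is restricted to week 5 through week 7 — violated.
Migrate can't start before week 3 — holds.
QA is blocked on Scope — holds.
Jules owns both Migrate and Scope and can only do one per week — holds.
Migrate depends on Prototype — holds.
Sync depends on Test — holds.
Test is fixed at week 1 — holds.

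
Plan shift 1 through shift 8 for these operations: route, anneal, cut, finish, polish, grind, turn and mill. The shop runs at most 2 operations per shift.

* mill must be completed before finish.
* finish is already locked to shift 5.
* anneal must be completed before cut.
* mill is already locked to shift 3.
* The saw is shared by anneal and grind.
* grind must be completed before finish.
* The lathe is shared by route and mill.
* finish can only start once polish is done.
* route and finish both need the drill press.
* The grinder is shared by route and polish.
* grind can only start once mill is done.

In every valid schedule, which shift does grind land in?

shift 4

mill is fixed at shift 3 and must come before grind, so grind is at least shift 4.
finish is fixed at shift 5 and must come after grind, so grind is at most shift 4.
So grind must be shift 4.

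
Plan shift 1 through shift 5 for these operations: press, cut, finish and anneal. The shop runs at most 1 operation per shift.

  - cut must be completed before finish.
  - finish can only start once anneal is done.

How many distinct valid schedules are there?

Splitting on press: it can be shift 1 (8), shift 2 (8), shift 3 (8), shift 4 (8), shift 5 (8). Listing each branch's schedules as (cut, finish, anneal) by shift number:
press=shift 1: (2,4,3) (2,5,3) (2,5,4) (3,4,2) (3,5,2) (3,5,4) (4,5,2) (4,5,3) — 8.
press=shift 2: (1,4,3) (1,5,3) (1,5,4) (3,4,1) (3,5,1) (3,5,4) (4,5,1) (4,5,3) — 8.
press=shift 3: (1,4,2) (1,5,2) (1,5,4) (2,4,1) (2,5,1) (2,5,4) (4,5,1) (4,5,2) — 8.
press=shift 4: (1,3,2) (1,5,2) (1,5,3) (2,3,1) (2,5,1) (2,5,3) (3,5,1) (3,5,2) — 8.
press=shift 5: (1,3,2) (1,4,2) (1,4,3) (2,3,1) (2,4,1) (2,4,3) (3,4,1) (3,4,2) — 8.
Summing: 8 + 8 + 8 + 8 + 8 = 40.

40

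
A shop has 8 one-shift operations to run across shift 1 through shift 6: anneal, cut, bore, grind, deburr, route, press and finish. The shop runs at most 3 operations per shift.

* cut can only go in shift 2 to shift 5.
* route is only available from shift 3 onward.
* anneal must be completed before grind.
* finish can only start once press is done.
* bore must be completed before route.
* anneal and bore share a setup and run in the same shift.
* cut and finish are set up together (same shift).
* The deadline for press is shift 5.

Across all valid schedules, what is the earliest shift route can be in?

shift 3

Route is available from shift 3.
route at shift 3 is achievable: press -> shift 1, anneal -> shift 1, route -> shift 3, grind -> shift 2, finish -> shift 2, bore -> shift 1, cut -> shift 2, deburr -> shift 3.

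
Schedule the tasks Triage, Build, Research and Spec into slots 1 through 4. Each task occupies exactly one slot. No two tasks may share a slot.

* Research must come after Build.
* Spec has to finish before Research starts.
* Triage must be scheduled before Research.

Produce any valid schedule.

Research in 4, Triage in 1, Build in 2, Spec in 3

Checking: Spec(3) before Research(4); Triage(1) before Research(4); Build(2) before Research(4); max 1 per slot (cap 1).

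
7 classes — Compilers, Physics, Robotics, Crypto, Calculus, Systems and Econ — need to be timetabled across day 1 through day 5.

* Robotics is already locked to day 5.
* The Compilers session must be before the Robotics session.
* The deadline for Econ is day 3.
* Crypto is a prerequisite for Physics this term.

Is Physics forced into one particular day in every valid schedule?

No

Physics can be day 2 (e.g. Physics in day 2; Crypto in day 1; Compilers in day 1; Systems in day 1; Robotics in day 5; Calculus in day 1; Econ in day 1) or day 3 (e.g. Robotics=day 5, Crypto=day 1, Calculus=day 1, Physics=day 3, Econ=day 1, Compilers=day 1, Systems=day 1).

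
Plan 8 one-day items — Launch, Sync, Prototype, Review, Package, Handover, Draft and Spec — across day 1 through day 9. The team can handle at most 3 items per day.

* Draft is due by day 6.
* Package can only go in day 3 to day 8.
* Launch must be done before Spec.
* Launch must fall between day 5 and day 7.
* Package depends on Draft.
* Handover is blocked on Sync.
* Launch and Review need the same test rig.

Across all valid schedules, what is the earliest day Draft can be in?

day 1

Draft's own window allows nothing later than day 6.
Draft at day 1 is achievable: Handover -> day 2, Sync -> day 1, Launch -> day 5, Draft -> day 1, Spec -> day 6, Prototype -> day 1, Package -> day 3, Review -> day 2.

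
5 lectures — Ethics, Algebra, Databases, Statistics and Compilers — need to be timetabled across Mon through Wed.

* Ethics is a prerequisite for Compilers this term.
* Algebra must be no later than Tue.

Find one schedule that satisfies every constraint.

Databases=Mon, Algebra=Mon, Statistics=Mon, Compilers=Tue, Ethics=Mon

Checking: Ethics(Mon) before Compilers(Tue); Algebra=Mon in [Mon,Tue].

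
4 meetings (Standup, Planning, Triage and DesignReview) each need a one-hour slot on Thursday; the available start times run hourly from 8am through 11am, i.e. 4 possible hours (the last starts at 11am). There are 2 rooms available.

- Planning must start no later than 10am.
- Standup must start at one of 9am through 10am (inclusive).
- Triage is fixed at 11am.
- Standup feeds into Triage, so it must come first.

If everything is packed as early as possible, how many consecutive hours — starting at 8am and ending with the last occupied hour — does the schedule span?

The precedence chain requires at least 2 distinct hours.
With at most 2 per hour and 4 meetings, at least 2 hours are needed.
Triage can't be placed before 11am — that is hour 4 counting from 8am — so the schedule must run through at least 4 hours.
4 works (last occupied hour: 11am): for example Planning -> 8am, Standup -> 9am, DesignReview -> 8am, Triage -> 11am.

4 hours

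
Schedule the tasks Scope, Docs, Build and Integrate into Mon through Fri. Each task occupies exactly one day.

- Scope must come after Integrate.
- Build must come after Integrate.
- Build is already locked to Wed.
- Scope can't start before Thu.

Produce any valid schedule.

Docs -> Mon, Build -> Wed, Integrate -> Mon, Scope -> Thu

Checking: Integrate(Mon) before Build(Wed); Integrate(Mon) before Scope(Thu); Scope=Thu in [Thu,Fri]; Build=Wed in [Wed,Wed].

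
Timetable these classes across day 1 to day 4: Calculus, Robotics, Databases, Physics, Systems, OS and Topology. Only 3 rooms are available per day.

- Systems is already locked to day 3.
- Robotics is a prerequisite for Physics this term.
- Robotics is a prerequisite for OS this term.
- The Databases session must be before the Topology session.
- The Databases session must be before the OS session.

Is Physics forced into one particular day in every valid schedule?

Physics can be day 2 (e.g. OS in day 2, Calculus in day 1, Systems in day 3, Databases in day 1, Topology in day 2, Physics in day 2, Robotics in day 1) or day 3 (e.g. Physics in day 3; Systems in day 3; Robotics in day 1; Databases in day 1; OS in day 2; Calculus in day 1; Topology in day 2).

No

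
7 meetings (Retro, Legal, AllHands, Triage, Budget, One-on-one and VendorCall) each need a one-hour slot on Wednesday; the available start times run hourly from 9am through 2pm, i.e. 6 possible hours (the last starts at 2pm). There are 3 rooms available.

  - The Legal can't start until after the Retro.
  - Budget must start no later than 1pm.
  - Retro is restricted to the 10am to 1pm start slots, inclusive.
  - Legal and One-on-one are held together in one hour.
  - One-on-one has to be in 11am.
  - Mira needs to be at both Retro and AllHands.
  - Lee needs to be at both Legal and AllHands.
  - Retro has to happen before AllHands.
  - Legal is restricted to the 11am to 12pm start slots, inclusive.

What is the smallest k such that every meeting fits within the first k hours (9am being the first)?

4

The precedence chain requires at least 2 distinct hours.
With at most 3 per hour and 7 meetings, at least 3 hours are needed.
Legal can't be placed before 11am — that is hour 3 counting from 9am — so the schedule must run through at least 3 hours.
Could 3 hours be enough, i.e. nothing placed later than 11am? No: Retro's window within 3 hours is {10am, 11am}; Legal's window within 3 hours is {11am}; Retro must come before Legal (at 11am or earlier) → {10am}; AllHands must come after Retro (at 10am or later) → {11am}; AllHands can't share with Legal (11am) → nothing is left.
So 3 hours is not enough.
4 works (last occupied hour: 12pm): for example Legal=11am, AllHands=12pm, Triage=9am, VendorCall=9am, One-on-one=11am, Budget=9am, Retro=10am.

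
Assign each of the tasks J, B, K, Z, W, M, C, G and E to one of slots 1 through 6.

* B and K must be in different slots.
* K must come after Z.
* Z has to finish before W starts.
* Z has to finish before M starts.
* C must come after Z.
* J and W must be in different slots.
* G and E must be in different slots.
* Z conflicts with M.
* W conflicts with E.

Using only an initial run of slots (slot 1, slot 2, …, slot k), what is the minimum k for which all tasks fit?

2

The precedence chain requires at least 2 distinct slots.
2 works (last occupied slot: 2): for example Z in 1, B in 1, C in 2, W in 2, M in 2, K in 2, E in 1, J in 1, G in 2.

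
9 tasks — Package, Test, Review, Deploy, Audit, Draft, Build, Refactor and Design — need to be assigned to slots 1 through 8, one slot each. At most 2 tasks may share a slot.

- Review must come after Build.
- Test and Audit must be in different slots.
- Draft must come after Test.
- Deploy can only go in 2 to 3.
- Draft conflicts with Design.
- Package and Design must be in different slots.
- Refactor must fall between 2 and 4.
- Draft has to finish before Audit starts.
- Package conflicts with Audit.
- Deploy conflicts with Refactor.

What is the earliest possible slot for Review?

Precedence pushes Review to at least 2.
Review at 2 is achievable: Package=5, Review=2, Refactor=3, Draft=3, Audit=4, Build=1, Test=1, Deploy=2, Design=4.

2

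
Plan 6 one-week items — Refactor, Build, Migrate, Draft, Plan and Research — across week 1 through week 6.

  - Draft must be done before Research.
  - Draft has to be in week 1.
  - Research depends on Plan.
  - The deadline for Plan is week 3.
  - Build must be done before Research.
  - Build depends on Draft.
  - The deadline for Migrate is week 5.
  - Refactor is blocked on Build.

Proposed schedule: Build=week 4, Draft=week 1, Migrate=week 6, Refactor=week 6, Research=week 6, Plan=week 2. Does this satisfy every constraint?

Refactor is blocked on Build — holds.
Draft has to be in week 1 — holds.
Build must be done before Research — holds.
Build depends on Draft — holds.
Research depends on Plan — holds.
Draft must be done before Research — holds.
The deadline for Plan is week 3 — holds.
The deadline for Migrate is week 5 — violated.

No. The deadline for Migrate is week 5 is not satisfied.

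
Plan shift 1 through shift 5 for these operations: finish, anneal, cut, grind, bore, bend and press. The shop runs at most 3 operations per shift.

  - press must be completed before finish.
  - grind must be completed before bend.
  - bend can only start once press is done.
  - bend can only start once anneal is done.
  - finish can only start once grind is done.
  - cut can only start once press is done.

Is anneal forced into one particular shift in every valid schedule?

No

anneal can be shift 1 (e.g. bore -> shift 3, bend -> shift 2, cut -> shift 2, finish -> shift 2, grind -> shift 1, press -> shift 1, anneal -> shift 1) or shift 2 (e.g. cut -> shift 2; grind -> shift 1; anneal -> shift 2; bore -> shift 1; press -> shift 1; finish -> shift 2; bend -> shift 3).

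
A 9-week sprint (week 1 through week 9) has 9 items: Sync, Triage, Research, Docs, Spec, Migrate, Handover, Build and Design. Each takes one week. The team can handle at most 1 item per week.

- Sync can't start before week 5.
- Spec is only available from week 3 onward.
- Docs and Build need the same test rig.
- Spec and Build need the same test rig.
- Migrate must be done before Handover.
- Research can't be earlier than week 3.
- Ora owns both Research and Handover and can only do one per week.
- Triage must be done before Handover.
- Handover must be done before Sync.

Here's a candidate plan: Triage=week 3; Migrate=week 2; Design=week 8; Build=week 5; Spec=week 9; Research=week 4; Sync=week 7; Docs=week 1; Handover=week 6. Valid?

Yes, all constraints hold

Spec is only available from week 3 onward — holds.
Docs and Build need the same test rig — holds.
The team can handle at most 1 item per week — holds.
Migrate must be done before Handover — holds.
Ora owns both Research and Handover and can only do one per week — holds.
Sync can't start before week 5 — holds.
Handover must be done before Sync — holds.
Research can't be earlier than week 3 — holds.
Triage must be done before Handover — holds.
Spec and Build need the same test rig — holds.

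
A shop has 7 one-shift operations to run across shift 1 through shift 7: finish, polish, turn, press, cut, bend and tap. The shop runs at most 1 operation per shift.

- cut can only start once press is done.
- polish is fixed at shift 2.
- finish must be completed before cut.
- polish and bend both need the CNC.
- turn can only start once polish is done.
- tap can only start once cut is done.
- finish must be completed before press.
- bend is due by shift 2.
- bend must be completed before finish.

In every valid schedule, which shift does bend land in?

bend's window is shift 1–shift 2.
polish is fixed at shift 2, and bend can't share a shift with polish.
So bend must be shift 1.

shift 1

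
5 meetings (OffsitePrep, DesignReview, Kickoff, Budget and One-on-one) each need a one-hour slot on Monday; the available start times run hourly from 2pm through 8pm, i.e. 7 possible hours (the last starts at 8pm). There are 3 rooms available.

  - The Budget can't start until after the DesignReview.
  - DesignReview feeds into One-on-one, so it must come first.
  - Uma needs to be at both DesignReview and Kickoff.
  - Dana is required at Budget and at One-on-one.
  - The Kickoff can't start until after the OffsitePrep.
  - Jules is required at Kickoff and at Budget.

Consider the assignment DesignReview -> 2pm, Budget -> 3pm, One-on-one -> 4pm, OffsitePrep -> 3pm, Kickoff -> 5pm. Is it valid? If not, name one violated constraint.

Valid

The Kickoff can't start until after the OffsitePrep — holds.
There are 3 rooms available — holds.
Jules is required at Kickoff and at Budget — holds.
Dana is required at Budget and at One-on-one — holds.
The Budget can't start until after the DesignReview — holds.
DesignReview feeds into One-on-one, so it must come first — holds.
Uma needs to be at both DesignReview and Kickoff — holds.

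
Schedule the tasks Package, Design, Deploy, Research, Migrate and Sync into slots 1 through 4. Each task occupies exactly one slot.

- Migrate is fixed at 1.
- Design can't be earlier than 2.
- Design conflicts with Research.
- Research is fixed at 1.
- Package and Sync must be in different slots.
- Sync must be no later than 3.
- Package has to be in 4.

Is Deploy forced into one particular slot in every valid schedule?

No

Deploy can be 1 (e.g. Sync=1, Deploy=1, Research=1, Package=4, Design=2, Migrate=1) or 2 (e.g. Sync=1, Research=1, Migrate=1, Package=4, Deploy=2, Design=2).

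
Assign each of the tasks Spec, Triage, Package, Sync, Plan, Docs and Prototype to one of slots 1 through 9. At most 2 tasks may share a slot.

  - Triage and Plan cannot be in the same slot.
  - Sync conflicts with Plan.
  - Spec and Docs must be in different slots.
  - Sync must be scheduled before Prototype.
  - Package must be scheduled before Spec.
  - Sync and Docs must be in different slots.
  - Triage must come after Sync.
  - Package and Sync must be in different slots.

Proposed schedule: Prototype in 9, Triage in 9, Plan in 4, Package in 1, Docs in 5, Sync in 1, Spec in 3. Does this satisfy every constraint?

Triage must come after Sync — holds.
At most 2 tasks may share a slot — holds.
Sync and Docs must be in different slots — holds.
Triage and Plan cannot be in the same slot — holds.
Sync must be scheduled before Prototype — holds.
Package and Sync must be in different slots — violated.
Spec and Docs must be in different slots — holds.
Package must be scheduled before Spec — holds.
Sync conflicts with Plan — holds.

Invalid. Package and Sync must be in different slots.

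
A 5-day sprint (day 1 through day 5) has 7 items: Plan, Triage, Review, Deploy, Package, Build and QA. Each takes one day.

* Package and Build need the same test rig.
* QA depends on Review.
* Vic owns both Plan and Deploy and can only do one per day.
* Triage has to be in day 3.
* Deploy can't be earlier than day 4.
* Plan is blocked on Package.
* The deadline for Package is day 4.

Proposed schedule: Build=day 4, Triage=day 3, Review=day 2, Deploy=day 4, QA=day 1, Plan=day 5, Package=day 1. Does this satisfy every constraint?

The deadline for Package is day 4 — holds.
Package and Build need the same test rig — holds.
Deploy can't be earlier than day 4 — holds.
Triage has to be in day 3 — holds.
QA depends on Review — violated.
Plan is blocked on Package — holds.
Vic owns both Plan and Deploy and can only do one per day — holds.

No. QA depends on Review is not satisfied.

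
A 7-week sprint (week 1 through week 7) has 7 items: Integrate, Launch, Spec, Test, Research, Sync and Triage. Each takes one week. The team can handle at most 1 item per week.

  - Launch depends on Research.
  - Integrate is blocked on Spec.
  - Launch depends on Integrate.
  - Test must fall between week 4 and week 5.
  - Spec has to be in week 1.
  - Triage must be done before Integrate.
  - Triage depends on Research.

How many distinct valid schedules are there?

10

Splitting on Integrate: it can be week 4 (2), week 5 (2), week 6 (6). Listing each branch's schedules as (Launch, Spec, Test, Research, Sync, Triage) by week number:
Integrate=week 4: (6,1,5,2,7,3) (7,1,5,2,6,3) — 2.
Integrate=week 5: (6,1,4,2,7,3) (7,1,4,2,6,3) — 2.
Integrate=week 6: (7,1,4,2,3,5) (7,1,4,2,5,3) (7,1,4,3,2,5) (7,1,5,2,3,4) (7,1,5,2,4,3) (7,1,5,3,2,4) — 6.
Summing: 2 + 2 + 6 = 10.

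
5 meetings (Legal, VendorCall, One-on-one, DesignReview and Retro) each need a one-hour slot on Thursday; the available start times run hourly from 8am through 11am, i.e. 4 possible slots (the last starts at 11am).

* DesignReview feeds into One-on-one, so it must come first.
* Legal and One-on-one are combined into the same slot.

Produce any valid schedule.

DesignReview in 8am; Legal in 9am; VendorCall in 8am; Retro in 8am; One-on-one in 9am

Checking: DesignReview(8am) before One-on-one(9am); Legal = One-on-one = 9am.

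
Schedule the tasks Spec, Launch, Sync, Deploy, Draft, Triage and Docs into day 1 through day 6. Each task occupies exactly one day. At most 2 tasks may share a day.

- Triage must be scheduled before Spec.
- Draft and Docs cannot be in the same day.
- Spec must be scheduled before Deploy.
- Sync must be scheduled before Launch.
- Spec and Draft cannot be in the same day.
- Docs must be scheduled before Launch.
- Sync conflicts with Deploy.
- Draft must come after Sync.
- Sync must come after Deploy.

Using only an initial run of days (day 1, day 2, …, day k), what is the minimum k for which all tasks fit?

5 days

The precedence chain requires at least 5 distinct days.
With at most 2 per day and 7 tasks, at least 4 days are needed.
5 works (last occupied day: day 5): for example Triage=day 1, Docs=day 1, Deploy=day 3, Draft=day 5, Spec=day 2, Launch=day 5, Sync=day 4.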